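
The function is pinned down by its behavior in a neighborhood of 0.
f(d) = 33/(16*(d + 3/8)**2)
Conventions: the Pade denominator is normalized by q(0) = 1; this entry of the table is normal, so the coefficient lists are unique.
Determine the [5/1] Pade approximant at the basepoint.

Taylor coefficients needed (expand at 0): a_0 = 44/3, a_1 = -704/9, a_2 = 2816/9, a_3 = -90112/81, a_4 = 901120/243, a_5 = -2883584/243, a_6 = 80740352/2187.
Write the denominator as Q(d) = 1 + q1*d. Requiring Q*f - P = O(d^7) with deg P <= 5 kills the coefficients of d^6..d^6 in Q*f:
  d^6: a_6 + q1*a_5 = 0, i.e. 80740352/2187 + (-2883584/243)*q1 = 0.
Solving this linear system: q1 = 28/9.
The numerator is Q*f truncated at degree 5: P0 = a_0 = 44/3; P1 = a_1 + q1*a_0 = -880/27; P2 = a_2 + q1*a_1 = 5632/81; P3 = a_3 + q1*a_2 = -11264/81; P4 = a_4 + q1*a_3 = 180224/729; P5 = a_5 + q1*a_4 = -720896/2187.

The Pade approximant has numerator coefficients [44/3, -880/27, 5632/81, -11264/81, 180224/729, -720896/2187]; denominator coefficients [1, 28/9].


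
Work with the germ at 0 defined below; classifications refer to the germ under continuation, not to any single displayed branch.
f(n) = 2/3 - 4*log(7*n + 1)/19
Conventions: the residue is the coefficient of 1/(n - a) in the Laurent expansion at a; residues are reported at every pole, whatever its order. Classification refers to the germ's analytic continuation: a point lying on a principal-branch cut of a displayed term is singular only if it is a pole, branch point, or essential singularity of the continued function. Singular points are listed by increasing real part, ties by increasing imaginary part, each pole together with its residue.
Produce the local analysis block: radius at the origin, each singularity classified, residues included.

Radius of convergence at 0: 1/7.
At -1/7: a logarithmic branch point.

Branch term (-4/19)*log(1 - n/(-1/7)): its argument vanishes at n = -1/7, a logarithmic branch point, modulus 1/7.
The radius of convergence is the smallest modulus among the singular points: 1/7.


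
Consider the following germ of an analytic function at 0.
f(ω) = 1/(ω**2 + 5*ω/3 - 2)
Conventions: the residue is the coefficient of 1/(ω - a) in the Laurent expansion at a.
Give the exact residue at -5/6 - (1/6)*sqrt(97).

The factor ω**2 + 5*ω/3 - 2 splits as (ω - a)(ω - a') with a = -5/6 - (1/6)*sqrt(97), a' = -5/6 + (1/6)*sqrt(97). At the order-1 pole a set g(ω) = (ω - a)*f(ω) = [1] / (ω - a').
Simple pole: residue = g(a) at a = -5/6 - (1/6)*sqrt(97), which is -(3/97)*sqrt(97).

The residue is -(3/97)*sqrt(97).


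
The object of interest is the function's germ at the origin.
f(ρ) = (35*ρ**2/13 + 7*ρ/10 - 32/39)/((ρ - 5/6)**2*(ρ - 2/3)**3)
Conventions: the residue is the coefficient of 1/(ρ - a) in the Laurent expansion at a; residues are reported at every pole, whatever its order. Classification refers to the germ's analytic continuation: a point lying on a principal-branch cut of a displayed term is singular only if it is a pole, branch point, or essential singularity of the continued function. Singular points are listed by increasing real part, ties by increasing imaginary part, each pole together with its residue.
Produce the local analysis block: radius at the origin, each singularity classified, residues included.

Denominator factor (ρ - 5/6)^2: pole of order 2 at 5/6, modulus 5/6.
Denominator factor (ρ - 2/3)^3: pole of order 3 at 2/3, modulus 2/3.
The radius of convergence is the smallest modulus among the singular points: 2/3.
At the order-3 pole 2/3 set g(ρ) = (ρ - (2/3))^3*f(ρ) = (35*ρ**2/13 + 7*ρ/10 - 32/39)/(ρ - 5/6)**2.
Order-3 pole: residue = g''(a)/2; g''(2/3) = 679464/65, so the residue is 339732/65.
At the order-2 pole 5/6 set g(ρ) = (ρ - (5/6))^2*f(ρ) = (35*ρ**2/13 + 7*ρ/10 - 32/39)/(ρ - 2/3)**3.
Order-2 pole: residue = g'(a); g'(5/6) = -339732/65, so the residue is -339732/65.
List the singular points by increasing real part (a conjugate pair: the negative imaginary part first).

Radius of convergence at 0: 2/3.
At 2/3: a pole of order 3; residue 339732/65.
At 5/6: a pole of order 2; residue -339732/65.


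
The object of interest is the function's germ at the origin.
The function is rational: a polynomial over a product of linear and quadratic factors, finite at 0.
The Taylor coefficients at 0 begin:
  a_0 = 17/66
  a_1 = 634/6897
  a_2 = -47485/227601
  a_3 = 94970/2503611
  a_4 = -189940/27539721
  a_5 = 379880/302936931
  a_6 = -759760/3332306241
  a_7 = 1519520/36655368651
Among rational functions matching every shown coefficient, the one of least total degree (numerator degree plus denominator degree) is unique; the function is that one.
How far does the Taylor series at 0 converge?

No rational of total degree below 3 reproduces all 8 coefficients; solving the [2/1] Pade equations on them gives f(σ) = (-19*σ**2/18 + 29*σ/38 + 17/12)/(σ + 11/2), whose expansion matches every shown term.
Denominator factor (σ + 11/2): pole of order 1 at -11/2, modulus 11/2.
The radius of convergence is the smallest modulus among the singular points: 11/2.

The radius of convergence is 11/2.


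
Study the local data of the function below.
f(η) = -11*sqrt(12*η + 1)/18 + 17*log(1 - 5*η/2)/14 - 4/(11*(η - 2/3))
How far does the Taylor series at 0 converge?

Denominator factor (η - 2/3): pole of order 1 at 2/3, modulus 2/3.
Branch term (-11/18)*sqrt(1 - η/(-1/12)): its argument vanishes at η = -1/12, a square-root branch point, modulus 1/12.
Branch term (17/14)*log(1 - η/(2/5)): its argument vanishes at η = 2/5, a logarithmic branch point, modulus 2/5.
The radius of convergence is the smallest modulus among the singular points: 1/12.

The radius of convergence is 1/12.


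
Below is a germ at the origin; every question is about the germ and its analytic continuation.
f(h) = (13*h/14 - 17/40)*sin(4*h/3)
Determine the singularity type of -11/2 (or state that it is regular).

There is no denominator, hence no pole anywhere.
The factor sin(4*h/3) is entire.
So the germ continues analytically to -11/2.

The point is a regular point.


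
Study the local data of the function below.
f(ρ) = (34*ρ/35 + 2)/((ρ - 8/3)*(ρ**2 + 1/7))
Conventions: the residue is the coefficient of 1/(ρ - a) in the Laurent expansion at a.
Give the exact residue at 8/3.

At the order-1 pole 8/3 set g(ρ) = (ρ - (8/3))*f(ρ) = (34*ρ/35 + 2)/(ρ**2 + 1/7).
Simple pole: residue = g(a) at a = 8/3, which is 1446/2285.

The residue is 1446/2285.


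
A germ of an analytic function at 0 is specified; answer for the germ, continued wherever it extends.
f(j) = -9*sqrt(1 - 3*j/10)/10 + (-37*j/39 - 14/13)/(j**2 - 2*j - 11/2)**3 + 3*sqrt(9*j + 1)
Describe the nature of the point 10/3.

The term (-9/10)*sqrt(1 - j/(10/3)) has argument 1 - 10/3/(10/3) = 0 at 10/3: a square-root (algebraic, two-sheeted) branch point; the remaining terms are analytic or single-valued there.

The point is an algebraic (square-root) branch point.


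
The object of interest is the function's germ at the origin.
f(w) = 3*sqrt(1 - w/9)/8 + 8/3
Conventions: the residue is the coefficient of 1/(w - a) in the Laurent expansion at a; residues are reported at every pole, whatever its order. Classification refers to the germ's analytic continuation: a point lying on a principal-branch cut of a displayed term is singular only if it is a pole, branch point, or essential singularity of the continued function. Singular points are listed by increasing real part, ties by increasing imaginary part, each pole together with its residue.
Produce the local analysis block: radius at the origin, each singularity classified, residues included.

Radius of convergence at 0: 9.
At 9: an algebraic (square-root) branch point.

Branch term (3/8)*sqrt(1 - w/(9)): its argument vanishes at w = 9, a square-root branch point, modulus 9.
The radius of convergence is the smallest modulus among the singular points: 9.


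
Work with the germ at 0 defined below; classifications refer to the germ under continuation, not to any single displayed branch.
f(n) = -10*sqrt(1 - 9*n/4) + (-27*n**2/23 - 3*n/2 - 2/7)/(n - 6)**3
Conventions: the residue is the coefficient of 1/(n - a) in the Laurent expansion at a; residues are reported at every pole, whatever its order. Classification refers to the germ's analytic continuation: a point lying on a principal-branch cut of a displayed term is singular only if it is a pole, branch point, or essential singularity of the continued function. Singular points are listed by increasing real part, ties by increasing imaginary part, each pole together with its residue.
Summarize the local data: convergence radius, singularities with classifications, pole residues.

Radius of convergence at 0: 4/9.
At 4/9: an algebraic (square-root) branch point.
At 6: a pole of order 3; residue -27/23.

Denominator factor (n - 6)^3: pole of order 3 at 6, modulus 6.
Branch term (-10)*sqrt(1 - n/(4/9)): its argument vanishes at n = 4/9, a square-root branch point, modulus 4/9.
The radius of convergence is the smallest modulus among the singular points: 4/9.
The branch term is analytic at 6 and contributes nothing to the residue; only the rational part matters.
At the order-3 pole 6 set g(n) = (n - (6))^3*(rational part) = -27*n**2/23 - 3*n/2 - 2/7.
Order-3 pole: residue = g''(a)/2; g''(6) = -54/23, so the residue is -27/23.
List the singular points by increasing real part (a conjugate pair: the negative imaginary part first).


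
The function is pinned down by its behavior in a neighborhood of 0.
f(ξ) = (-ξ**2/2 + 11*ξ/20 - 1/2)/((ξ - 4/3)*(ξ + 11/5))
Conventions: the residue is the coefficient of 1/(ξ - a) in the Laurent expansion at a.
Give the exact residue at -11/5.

At the order-1 pole -11/5 set g(ξ) = (ξ - (-11/5))*f(ξ) = (-ξ**2/2 + 11*ξ/20 - 1/2)/(ξ - 4/3).
Simple pole: residue = g(a) at a = -11/5, which is 1239/1060.

The residue is 1239/1060.


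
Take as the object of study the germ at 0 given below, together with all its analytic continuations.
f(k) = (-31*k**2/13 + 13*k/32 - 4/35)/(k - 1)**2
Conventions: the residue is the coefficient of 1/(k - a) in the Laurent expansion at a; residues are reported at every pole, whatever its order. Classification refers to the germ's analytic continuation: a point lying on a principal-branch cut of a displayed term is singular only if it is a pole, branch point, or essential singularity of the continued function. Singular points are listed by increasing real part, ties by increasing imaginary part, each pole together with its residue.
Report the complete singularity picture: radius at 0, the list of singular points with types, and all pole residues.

Denominator factor (k - 1)^2: pole of order 2 at 1, modulus 1.
The radius of convergence is the smallest modulus among the singular points: 1.
At the order-2 pole 1 set g(k) = (k - (1))^2*f(k) = -31*k**2/13 + 13*k/32 - 4/35.
Order-2 pole: residue = g'(a); g'(1) = -1815/416, so the residue is -1815/416.

Radius of convergence at 0: 1.
At 1: a pole of order 2; residue -1815/416.


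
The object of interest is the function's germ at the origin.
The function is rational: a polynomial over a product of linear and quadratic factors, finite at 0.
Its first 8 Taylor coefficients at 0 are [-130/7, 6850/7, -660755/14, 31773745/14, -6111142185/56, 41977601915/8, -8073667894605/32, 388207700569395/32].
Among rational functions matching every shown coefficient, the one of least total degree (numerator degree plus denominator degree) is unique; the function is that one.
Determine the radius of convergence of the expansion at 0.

No rational of total degree below 5 reproduces all 8 coefficients; solving the [1/4] Pade equations on them gives f(d) = (26/7 - 10*d)/((d**2 - 12*d - 1/4)*(d**2 + 8*d/5 + 4/5)), whose expansion matches every shown term.
Denominator factor (d**2 + 8*d/5 + 4/5): discriminant -16/25, complex-conjugate roots (-4/5) + (2/5)*i and (-4/5) - (2/5)*i; poles of order 1, moduli (2/5)*sqrt(5) and (2/5)*sqrt(5).
Denominator factor (d**2 - 12*d - 1/4): discriminant 145, real irrational roots 6 + (1/2)*sqrt(145) and 6 - (1/2)*sqrt(145); poles of order 1, moduli 6 + (1/2)*sqrt(145) and -6 + (1/2)*sqrt(145).
The radius of convergence is the smallest modulus among the singular points: -6 + (1/2)*sqrt(145).

The radius of convergence is -6 + (1/2)*sqrt(145).


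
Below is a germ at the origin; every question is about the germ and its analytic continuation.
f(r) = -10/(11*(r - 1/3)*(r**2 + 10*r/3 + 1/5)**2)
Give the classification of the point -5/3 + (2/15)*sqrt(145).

The point is a pole of order 2.

The denominator factor r**2 + 10*r/3 + 1/5 vanishes at -5/3 + (2/15)*sqrt(145) and appears to the power 2; the numerator there equals -10/11, nonzero, and no other factor vanishes.
Hence a pole whose order is the multiplicity, 2.


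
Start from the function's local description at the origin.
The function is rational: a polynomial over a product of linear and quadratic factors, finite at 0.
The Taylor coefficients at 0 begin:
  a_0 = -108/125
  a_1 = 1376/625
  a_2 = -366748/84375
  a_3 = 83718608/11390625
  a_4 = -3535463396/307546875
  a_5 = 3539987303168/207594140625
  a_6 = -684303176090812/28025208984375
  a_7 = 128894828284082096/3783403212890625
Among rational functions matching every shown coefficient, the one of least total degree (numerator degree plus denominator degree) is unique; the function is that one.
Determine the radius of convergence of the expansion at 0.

The radius of convergence is 5/6.

No rational of total degree below 4 reproduces all 8 coefficients; solving the [0/4] Pade equations on them gives f(ψ) = 9/(5*(ψ + 5/6)**2*(ψ**2 - 4*ψ/9 - 3)), whose expansion matches every shown term.
Denominator factor (ψ + 5/6)^2: pole of order 2 at -5/6, modulus 5/6.
Denominator factor (ψ**2 - 4*ψ/9 - 3): discriminant 988/81, real irrational roots 2/9 + (1/9)*sqrt(247) and 2/9 - (1/9)*sqrt(247); poles of order 1, moduli 2/9 + (1/9)*sqrt(247) and -2/9 + (1/9)*sqrt(247).
The radius of convergence is the smallest modulus among the singular points: 5/6.


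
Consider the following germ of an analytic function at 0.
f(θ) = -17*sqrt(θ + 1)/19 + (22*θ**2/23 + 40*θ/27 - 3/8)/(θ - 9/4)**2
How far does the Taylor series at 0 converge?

Denominator factor (θ - 9/4)^2: pole of order 2 at 9/4, modulus 9/4.
Branch term (-17/19)*sqrt(1 - θ/(-1)): its argument vanishes at θ = -1, a square-root branch point, modulus 1.
The radius of convergence is the smallest modulus among the singular points: 1.

The radius of convergence is 1.


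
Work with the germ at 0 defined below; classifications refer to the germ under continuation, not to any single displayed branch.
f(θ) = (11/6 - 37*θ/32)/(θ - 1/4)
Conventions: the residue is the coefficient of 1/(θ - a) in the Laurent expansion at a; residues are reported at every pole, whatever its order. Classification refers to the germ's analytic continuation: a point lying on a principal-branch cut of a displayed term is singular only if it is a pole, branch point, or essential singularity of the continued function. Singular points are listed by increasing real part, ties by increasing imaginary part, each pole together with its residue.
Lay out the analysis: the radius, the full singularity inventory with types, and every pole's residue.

Radius of convergence at 0: 1/4.
At 1/4: a pole of order 1; residue 593/384.

Denominator factor (θ - 1/4): pole of order 1 at 1/4, modulus 1/4.
The radius of convergence is the smallest modulus among the singular points: 1/4.
At the order-1 pole 1/4 set g(θ) = (θ - (1/4))*f(θ) = 11/6 - 37*θ/32.
Simple pole: residue = g(a) at a = 1/4, which is 593/384.


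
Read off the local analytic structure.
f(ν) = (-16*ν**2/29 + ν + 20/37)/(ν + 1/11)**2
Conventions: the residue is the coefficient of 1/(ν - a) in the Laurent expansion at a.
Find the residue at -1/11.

The residue is 351/319.

At the order-2 pole -1/11 set g(ν) = (ν - (-1/11))^2*f(ν) = -16*ν**2/29 + ν + 20/37.
Order-2 pole: residue = g'(a); g'(-1/11) = 351/319, so the residue is 351/319.


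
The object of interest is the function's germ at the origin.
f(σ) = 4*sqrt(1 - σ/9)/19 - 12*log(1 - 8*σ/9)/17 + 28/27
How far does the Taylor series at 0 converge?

Branch term (-12/17)*log(1 - σ/(9/8)): its argument vanishes at σ = 9/8, a logarithmic branch point, modulus 9/8.
Branch term (4/19)*sqrt(1 - σ/(9)): its argument vanishes at σ = 9, a square-root branch point, modulus 9.
The radius of convergence is the smallest modulus among the singular points: 9/8.

The radius of convergence is 9/8.


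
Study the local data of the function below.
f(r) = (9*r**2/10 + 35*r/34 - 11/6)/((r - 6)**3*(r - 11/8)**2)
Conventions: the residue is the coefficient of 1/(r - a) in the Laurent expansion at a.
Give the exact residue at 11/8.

At the order-2 pole 11/8 set g(r) = (r - (11/8))^2*f(r) = (9*r**2/10 + 35*r/34 - 11/6)/(r - 6)**3.
Order-2 pole: residue = g'(a); g'(11/8) = -6983712/159303685, so the residue is -6983712/159303685.

The residue is -6983712/159303685.


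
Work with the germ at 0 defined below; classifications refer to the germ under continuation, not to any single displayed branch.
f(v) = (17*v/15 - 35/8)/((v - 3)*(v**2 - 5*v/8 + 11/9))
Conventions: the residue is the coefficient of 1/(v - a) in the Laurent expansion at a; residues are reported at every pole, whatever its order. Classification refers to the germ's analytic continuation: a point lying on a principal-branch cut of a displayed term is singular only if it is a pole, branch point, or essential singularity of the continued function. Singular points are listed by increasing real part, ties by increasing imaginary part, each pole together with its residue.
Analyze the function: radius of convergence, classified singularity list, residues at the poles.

Radius of convergence at 0: (1/3)*sqrt(11).
At (5/16) - ((1/48)*sqrt(2591))*i: a pole of order 1; residue (351/6010) + ((208751/15571910)*sqrt(2591))*i.
At (5/16) + ((1/48)*sqrt(2591))*i: a pole of order 1; residue (351/6010) - ((208751/15571910)*sqrt(2591))*i.
At 3: a pole of order 1; residue -351/3005.

Denominator factor (v**2 - 5*v/8 + 11/9): discriminant -2591/576, complex-conjugate roots (5/16) + ((1/48)*sqrt(2591))*i and (5/16) - ((1/48)*sqrt(2591))*i; poles of order 1, moduli (1/3)*sqrt(11) and (1/3)*sqrt(11).
Denominator factor (v - 3): pole of order 1 at 3, modulus 3.
The radius of convergence is the smallest modulus among the singular points: (1/3)*sqrt(11).
The factor v**2 - 5*v/8 + 11/9 splits as (v - a)(v - a') with a = (5/16) - ((1/48)*sqrt(2591))*i, a' = (5/16) + ((1/48)*sqrt(2591))*i. At the order-1 pole a set g(v) = (v - a)*f(v) = [(17*v/15 - 35/8)/(v - 3)] / (v - a').
Simple pole: residue = g(a) at a = (5/16) - ((1/48)*sqrt(2591))*i, which is (351/6010) + ((208751/15571910)*sqrt(2591))*i.
The factor v**2 - 5*v/8 + 11/9 splits as (v - a)(v - a') with a = (5/16) + ((1/48)*sqrt(2591))*i, a' = (5/16) - ((1/48)*sqrt(2591))*i. At the order-1 pole a set g(v) = (v - a)*f(v) = [(17*v/15 - 35/8)/(v - 3)] / (v - a').
Simple pole: residue = g(a) at a = (5/16) + ((1/48)*sqrt(2591))*i, which is (351/6010) - ((208751/15571910)*sqrt(2591))*i.
At the order-1 pole 3 set g(v) = (v - (3))*f(v) = (17*v/15 - 35/8)/(v**2 - 5*v/8 + 11/9).
Simple pole: residue = g(a) at a = 3, which is -351/3005.
List the singular points by increasing real part (a conjugate pair: the negative imaginary part first).


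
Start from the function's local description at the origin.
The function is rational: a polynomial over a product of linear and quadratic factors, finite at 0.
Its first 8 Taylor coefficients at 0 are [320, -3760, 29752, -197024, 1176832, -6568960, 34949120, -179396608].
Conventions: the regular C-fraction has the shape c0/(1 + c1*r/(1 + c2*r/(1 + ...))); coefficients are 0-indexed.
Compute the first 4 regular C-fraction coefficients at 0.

Taylor coefficients (read off): a_0 = 320, a_1 = -3760, a_2 = 29752, a_3 = -197024.
c0 = a_0 = 320. Peel one level at a time: if S = 1 + c*r/S' with S'(0) = 1, then c is the r-coefficient of S and S' = c*r/(S - 1).
S_1 = c0/f = 1 + (47/4)*r + (3607/80)*r^2 + ...; c1 = 47/4.
S_2 = c1*r/(S_1 - 1) = 1 + (-3607/940)*r + (2255801/220900)*r^2 + ...; c2 = -3607/940.
S_3 = c2*r/(S_2 - 1) = 1 + (2255801/847645)*r + ...; c3 = 2255801/847645.

The regular C-fraction coefficients are [320, 47/4, -3607/940, 2255801/847645].


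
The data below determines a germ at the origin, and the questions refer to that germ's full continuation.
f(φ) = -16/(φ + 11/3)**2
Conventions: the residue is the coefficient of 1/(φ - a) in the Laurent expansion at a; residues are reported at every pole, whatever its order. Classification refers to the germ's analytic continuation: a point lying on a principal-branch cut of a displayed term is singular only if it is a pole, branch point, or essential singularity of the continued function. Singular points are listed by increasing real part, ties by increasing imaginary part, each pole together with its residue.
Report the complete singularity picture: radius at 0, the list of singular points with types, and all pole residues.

Denominator factor (φ + 11/3)^2: pole of order 2 at -11/3, modulus 11/3.
The radius of convergence is the smallest modulus among the singular points: 11/3.
At the order-2 pole -11/3 set g(φ) = (φ - (-11/3))^2*f(φ) = -16.
Order-2 pole: residue = g'(a); g'(-11/3) = 0, so the residue is 0.

Radius of convergence at 0: 11/3.
At -11/3: a pole of order 2; residue 0.


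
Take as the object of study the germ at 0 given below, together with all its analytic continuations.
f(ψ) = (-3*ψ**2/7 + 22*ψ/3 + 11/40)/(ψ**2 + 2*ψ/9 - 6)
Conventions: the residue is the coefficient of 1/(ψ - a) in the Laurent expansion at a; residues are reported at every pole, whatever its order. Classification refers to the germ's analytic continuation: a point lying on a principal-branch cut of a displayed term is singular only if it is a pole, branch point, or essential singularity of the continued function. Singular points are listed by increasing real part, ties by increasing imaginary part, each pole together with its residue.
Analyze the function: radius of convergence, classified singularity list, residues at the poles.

Radius of convergence at 0: -1/9 + (1/9)*sqrt(487).
At -1/9 - (1/9)*sqrt(487): a pole of order 1; residue 26/7 + (7867/272720)*sqrt(487).
At -1/9 + (1/9)*sqrt(487): a pole of order 1; residue 26/7 - (7867/272720)*sqrt(487).

Denominator factor (ψ**2 + 2*ψ/9 - 6): discriminant 1948/81, real irrational roots -1/9 + (1/9)*sqrt(487) and -1/9 - (1/9)*sqrt(487); poles of order 1, moduli -1/9 + (1/9)*sqrt(487) and 1/9 + (1/9)*sqrt(487).
The radius of convergence is the smallest modulus among the singular points: -1/9 + (1/9)*sqrt(487).
The factor ψ**2 + 2*ψ/9 - 6 splits as (ψ - a)(ψ - a') with a = -1/9 - (1/9)*sqrt(487), a' = -1/9 + (1/9)*sqrt(487). At the order-1 pole a set g(ψ) = (ψ - a)*f(ψ) = [-3*ψ**2/7 + 22*ψ/3 + 11/40] / (ψ - a').
Simple pole: residue = g(a) at a = -1/9 - (1/9)*sqrt(487), which is 26/7 + (7867/272720)*sqrt(487).
The factor ψ**2 + 2*ψ/9 - 6 splits as (ψ - a)(ψ - a') with a = -1/9 + (1/9)*sqrt(487), a' = -1/9 - (1/9)*sqrt(487). At the order-1 pole a set g(ψ) = (ψ - a)*f(ψ) = [-3*ψ**2/7 + 22*ψ/3 + 11/40] / (ψ - a').
Simple pole: residue = g(a) at a = -1/9 + (1/9)*sqrt(487), which is 26/7 - (7867/272720)*sqrt(487).
List the singular points by increasing real part (a conjugate pair: the negative imaginary part first).


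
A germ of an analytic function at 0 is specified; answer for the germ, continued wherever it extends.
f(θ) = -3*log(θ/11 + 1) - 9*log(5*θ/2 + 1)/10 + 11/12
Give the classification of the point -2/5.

The point is a logarithmic branch point.

The term (-9/10)*log(1 - θ/(-2/5)) has argument 1 - -2/5/(-2/5) = 0 at -2/5: a logarithmic (infinitely-sheeted) branch point; the remaining terms are analytic or single-valued there.


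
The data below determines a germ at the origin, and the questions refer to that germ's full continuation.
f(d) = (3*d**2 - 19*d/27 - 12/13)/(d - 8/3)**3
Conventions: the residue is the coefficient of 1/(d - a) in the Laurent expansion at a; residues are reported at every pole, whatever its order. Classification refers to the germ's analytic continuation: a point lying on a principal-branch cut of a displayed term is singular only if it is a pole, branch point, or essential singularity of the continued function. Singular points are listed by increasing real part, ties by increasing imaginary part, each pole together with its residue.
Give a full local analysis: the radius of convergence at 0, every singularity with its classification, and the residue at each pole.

Radius of convergence at 0: 8/3.
At 8/3: a pole of order 3; residue 3.

Denominator factor (d - 8/3)^3: pole of order 3 at 8/3, modulus 8/3.
The radius of convergence is the smallest modulus among the singular points: 8/3.
At the order-3 pole 8/3 set g(d) = (d - (8/3))^3*f(d) = 3*d**2 - 19*d/27 - 12/13.
Order-3 pole: residue = g''(a)/2; g''(8/3) = 6, so the residue is 3.


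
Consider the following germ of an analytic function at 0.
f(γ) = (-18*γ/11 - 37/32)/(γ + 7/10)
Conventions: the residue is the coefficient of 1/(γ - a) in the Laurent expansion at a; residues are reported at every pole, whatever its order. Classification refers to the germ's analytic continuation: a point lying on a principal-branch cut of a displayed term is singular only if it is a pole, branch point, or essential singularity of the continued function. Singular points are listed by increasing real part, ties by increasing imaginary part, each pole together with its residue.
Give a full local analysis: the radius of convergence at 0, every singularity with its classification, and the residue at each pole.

Radius of convergence at 0: 7/10.
At -7/10: a pole of order 1; residue -19/1760.

Denominator factor (γ + 7/10): pole of order 1 at -7/10, modulus 7/10.
The radius of convergence is the smallest modulus among the singular points: 7/10.
At the order-1 pole -7/10 set g(γ) = (γ - (-7/10))*f(γ) = -18*γ/11 - 37/32.
Simple pole: residue = g(a) at a = -7/10, which is -19/1760.


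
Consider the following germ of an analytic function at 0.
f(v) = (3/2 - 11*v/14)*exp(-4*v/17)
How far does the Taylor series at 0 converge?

The radius of convergence is infinite.

The factor exp(-4*v/17) is entire and contributes no finite singular point.
The polynomial part has no poles.
No finite singular points: the Taylor series at 0 converges everywhere.


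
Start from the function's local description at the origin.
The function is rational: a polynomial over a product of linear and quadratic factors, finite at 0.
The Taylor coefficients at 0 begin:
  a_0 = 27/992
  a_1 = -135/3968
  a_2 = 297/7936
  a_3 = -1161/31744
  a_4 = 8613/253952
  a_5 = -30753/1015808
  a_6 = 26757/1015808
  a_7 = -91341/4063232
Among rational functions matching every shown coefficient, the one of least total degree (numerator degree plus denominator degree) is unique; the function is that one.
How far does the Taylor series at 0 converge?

No rational of total degree below 3 reproduces all 8 coefficients; solving the [0/3] Pade equations on them gives f(κ) = -6/(31*(κ - 4)*(κ + 4/3)**2), whose expansion matches every shown term.
Denominator factor (κ - 4): pole of order 1 at 4, modulus 4.
Denominator factor (κ + 4/3)^2: pole of order 2 at -4/3, modulus 4/3.
The radius of convergence is the smallest modulus among the singular points: 4/3.

The radius of convergence is 4/3.


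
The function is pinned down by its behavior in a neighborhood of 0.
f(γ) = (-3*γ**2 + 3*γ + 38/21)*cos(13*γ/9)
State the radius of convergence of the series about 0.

The radius of convergence is infinite.

The factor cos(13*γ/9) is entire and contributes no finite singular point.
The polynomial part has no poles.
No finite singular points: the Taylor series at 0 converges everywhere.


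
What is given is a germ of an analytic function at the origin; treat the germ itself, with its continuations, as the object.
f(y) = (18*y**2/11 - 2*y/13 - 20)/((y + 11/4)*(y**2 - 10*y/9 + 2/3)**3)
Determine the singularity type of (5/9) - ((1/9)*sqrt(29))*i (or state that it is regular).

The point is a pole of order 3.

The denominator factor y**2 - 10*y/9 + 2/3 vanishes at (5/9) - ((1/9)*sqrt(29))*i and appears to the power 3; the numerator there equals (-25954/1287) - ((238/1287)*sqrt(29))*i, nonzero, and no other factor vanishes.
Hence a pole whose order is the multiplicity, 3.


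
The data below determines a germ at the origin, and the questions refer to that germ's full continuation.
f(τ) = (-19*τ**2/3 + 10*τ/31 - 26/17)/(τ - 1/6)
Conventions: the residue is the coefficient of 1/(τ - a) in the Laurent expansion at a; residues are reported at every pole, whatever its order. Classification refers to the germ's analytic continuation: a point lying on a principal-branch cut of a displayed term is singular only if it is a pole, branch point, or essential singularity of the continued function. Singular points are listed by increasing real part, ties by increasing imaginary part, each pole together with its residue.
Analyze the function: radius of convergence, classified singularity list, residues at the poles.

Denominator factor (τ - 1/6): pole of order 1 at 1/6, modulus 1/6.
The radius of convergence is the smallest modulus among the singular points: 1/6.
At the order-1 pole 1/6 set g(τ) = (τ - (1/6))*f(τ) = -19*τ**2/3 + 10*τ/31 - 26/17.
Simple pole: residue = g(a) at a = 1/6, which is -94001/56916.

Radius of convergence at 0: 1/6.
At 1/6: a pole of order 1; residue -94001/56916.


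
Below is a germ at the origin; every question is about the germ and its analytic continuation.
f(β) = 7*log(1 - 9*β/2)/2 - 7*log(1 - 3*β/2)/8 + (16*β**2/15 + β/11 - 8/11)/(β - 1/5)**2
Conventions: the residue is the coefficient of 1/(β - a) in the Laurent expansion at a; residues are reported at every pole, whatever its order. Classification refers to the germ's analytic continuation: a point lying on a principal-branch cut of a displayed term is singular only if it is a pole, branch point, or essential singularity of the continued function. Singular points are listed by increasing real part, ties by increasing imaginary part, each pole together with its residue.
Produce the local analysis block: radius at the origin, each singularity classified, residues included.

Denominator factor (β - 1/5)^2: pole of order 2 at 1/5, modulus 1/5.
Branch term (-7/8)*log(1 - β/(2/3)): its argument vanishes at β = 2/3, a logarithmic branch point, modulus 2/3.
Branch term (7/2)*log(1 - β/(2/9)): its argument vanishes at β = 2/9, a logarithmic branch point, modulus 2/9.
The radius of convergence is the smallest modulus among the singular points: 1/5.
The branch terms are analytic at 1/5 and contribute nothing to the residue; only the rational part matters.
At the order-2 pole 1/5 set g(β) = (β - (1/5))^2*(rational part) = 16*β**2/15 + β/11 - 8/11.
Order-2 pole: residue = g'(a); g'(1/5) = 427/825, so the residue is 427/825.
List the singular points by increasing real part (a conjugate pair: the negative imaginary part first).

Radius of convergence at 0: 1/5.
At 1/5: a pole of order 2; residue 427/825.
At 2/9: a logarithmic branch point.
At 2/3: a logarithmic branch point.


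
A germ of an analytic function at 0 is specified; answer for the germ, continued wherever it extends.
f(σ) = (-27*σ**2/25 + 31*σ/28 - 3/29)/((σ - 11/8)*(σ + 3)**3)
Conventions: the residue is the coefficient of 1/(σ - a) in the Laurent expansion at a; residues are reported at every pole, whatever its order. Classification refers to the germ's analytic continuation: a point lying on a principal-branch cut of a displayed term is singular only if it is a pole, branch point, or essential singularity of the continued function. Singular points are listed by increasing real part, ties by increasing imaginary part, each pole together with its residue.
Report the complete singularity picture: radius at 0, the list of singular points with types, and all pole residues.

Radius of convergence at 0: 11/8.
At -3: a pole of order 3; residue 1618808/217590625.
At 11/8: a pole of order 1; residue -1618808/217590625.

Denominator factor (σ + 3)^3: pole of order 3 at -3, modulus 3.
Denominator factor (σ - 11/8): pole of order 1 at 11/8, modulus 11/8.
The radius of convergence is the smallest modulus among the singular points: 11/8.
At the order-3 pole -3 set g(σ) = (σ - (-3))^3*f(σ) = (-27*σ**2/25 + 31*σ/28 - 3/29)/(σ - 11/8).
Order-3 pole: residue = g''(a)/2; g''(-3) = 3237616/217590625, so the residue is 1618808/217590625.
At the order-1 pole 11/8 set g(σ) = (σ - (11/8))*f(σ) = (-27*σ**2/25 + 31*σ/28 - 3/29)/(σ + 3)**3.
Simple pole: residue = g(a) at a = 11/8, which is -1618808/217590625.
List the singular points by increasing real part (a conjugate pair: the negative imaginary part first).


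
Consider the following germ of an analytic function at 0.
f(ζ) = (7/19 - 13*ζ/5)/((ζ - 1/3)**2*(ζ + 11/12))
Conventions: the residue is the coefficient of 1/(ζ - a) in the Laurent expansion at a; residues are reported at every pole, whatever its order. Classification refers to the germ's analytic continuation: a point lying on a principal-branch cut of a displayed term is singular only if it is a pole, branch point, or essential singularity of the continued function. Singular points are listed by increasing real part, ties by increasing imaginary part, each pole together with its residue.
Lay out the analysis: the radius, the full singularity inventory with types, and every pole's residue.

Denominator factor (ζ + 11/12): pole of order 1 at -11/12, modulus 11/12.
Denominator factor (ζ - 1/3)^2: pole of order 2 at 1/3, modulus 1/3.
The radius of convergence is the smallest modulus among the singular points: 1/3.
At the order-1 pole -11/12 set g(ζ) = (ζ - (-11/12))*f(ζ) = (7/19 - 13*ζ/5)/(ζ - 1/3)**2.
Simple pole: residue = g(a) at a = -11/12, which is 12548/7125.
At the order-2 pole 1/3 set g(ζ) = (ζ - (1/3))^2*f(ζ) = (7/19 - 13*ζ/5)/(ζ + 11/12).
Order-2 pole: residue = g'(a); g'(1/3) = -12548/7125, so the residue is -12548/7125.
List the singular points by increasing real part (a conjugate pair: the negative imaginary part first).

Radius of convergence at 0: 1/3.
At -11/12: a pole of order 1; residue 12548/7125.
At 1/3: a pole of order 2; residue -12548/7125.


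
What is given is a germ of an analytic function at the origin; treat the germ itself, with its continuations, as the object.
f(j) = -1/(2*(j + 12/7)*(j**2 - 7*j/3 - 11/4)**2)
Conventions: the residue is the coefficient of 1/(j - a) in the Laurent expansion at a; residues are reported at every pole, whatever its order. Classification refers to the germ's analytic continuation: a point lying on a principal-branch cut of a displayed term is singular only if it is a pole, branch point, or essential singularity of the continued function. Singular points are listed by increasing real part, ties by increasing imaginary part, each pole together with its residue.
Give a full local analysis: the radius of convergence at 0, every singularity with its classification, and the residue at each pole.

Radius of convergence at 0: -7/6 + (1/3)*sqrt(37).
At -12/7: a pole of order 1; residue -19208/674041.
At 7/6 - (1/3)*sqrt(37): a pole of order 2; residue 9604/674041 + (6026405/3691048516)*sqrt(37).
At 7/6 + (1/3)*sqrt(37): a pole of order 2; residue 9604/674041 - (6026405/3691048516)*sqrt(37).

Denominator factor (j + 12/7): pole of order 1 at -12/7, modulus 12/7.
Denominator factor (j**2 - 7*j/3 - 11/4)^2: discriminant 148/9, real irrational roots 7/6 + (1/3)*sqrt(37) and 7/6 - (1/3)*sqrt(37); poles of order 2, moduli 7/6 + (1/3)*sqrt(37) and -7/6 + (1/3)*sqrt(37).
The radius of convergence is the smallest modulus among the singular points: -7/6 + (1/3)*sqrt(37).
At the order-1 pole -12/7 set g(j) = (j - (-12/7))*f(j) = -1/(2*(j**2 - 7*j/3 - 11/4)**2).
Simple pole: residue = g(a) at a = -12/7, which is -19208/674041.
The factor j**2 - 7*j/3 - 11/4 splits as (j - a)(j - a') with a = 7/6 - (1/3)*sqrt(37), a' = 7/6 + (1/3)*sqrt(37). At the order-2 pole a set g(j) = (j - a)^2*f(j) = [-1/(2*(j + 12/7))] / (j - a')^2.
Order-2 pole: residue = g'(a); g'(7/6 - (1/3)*sqrt(37)) = 9604/674041 + (6026405/3691048516)*sqrt(37), so the residue is 9604/674041 + (6026405/3691048516)*sqrt(37).
The factor j**2 - 7*j/3 - 11/4 splits as (j - a)(j - a') with a = 7/6 + (1/3)*sqrt(37), a' = 7/6 - (1/3)*sqrt(37). At the order-2 pole a set g(j) = (j - a)^2*f(j) = [-1/(2*(j + 12/7))] / (j - a')^2.
Order-2 pole: residue = g'(a); g'(7/6 + (1/3)*sqrt(37)) = 9604/674041 - (6026405/3691048516)*sqrt(37), so the residue is 9604/674041 - (6026405/3691048516)*sqrt(37).
List the singular points by increasing real part (a conjugate pair: the negative imaginary part first).


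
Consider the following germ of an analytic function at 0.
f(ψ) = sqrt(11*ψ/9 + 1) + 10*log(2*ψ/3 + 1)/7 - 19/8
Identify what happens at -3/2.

The point is a logarithmic branch point.

The term (10/7)*log(1 - ψ/(-3/2)) has argument 1 - -3/2/(-3/2) = 0 at -3/2: a logarithmic (infinitely-sheeted) branch point; the remaining terms are analytic or single-valued there.


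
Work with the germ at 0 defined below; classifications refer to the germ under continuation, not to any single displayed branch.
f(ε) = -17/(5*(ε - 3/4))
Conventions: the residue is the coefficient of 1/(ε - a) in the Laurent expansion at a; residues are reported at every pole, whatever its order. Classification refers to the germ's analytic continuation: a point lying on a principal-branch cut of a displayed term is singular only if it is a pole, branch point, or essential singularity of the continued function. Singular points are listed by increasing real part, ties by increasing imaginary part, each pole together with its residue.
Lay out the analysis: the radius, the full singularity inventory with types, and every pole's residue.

Radius of convergence at 0: 3/4.
At 3/4: a pole of order 1; residue -17/5.

Denominator factor (ε - 3/4): pole of order 1 at 3/4, modulus 3/4.
The radius of convergence is the smallest modulus among the singular points: 3/4.
At the order-1 pole 3/4 set g(ε) = (ε - (3/4))*f(ε) = -17/5.
Simple pole: residue = g(a) at a = 3/4, which is -17/5.


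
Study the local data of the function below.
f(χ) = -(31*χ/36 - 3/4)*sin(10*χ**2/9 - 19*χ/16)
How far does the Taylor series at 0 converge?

The factor -sin(10*χ**2/9 - 19*χ/16) is entire and contributes no finite singular point.
The polynomial part has no poles.
No finite singular points: the Taylor series at 0 converges everywhere.

The radius of convergence is infinite.


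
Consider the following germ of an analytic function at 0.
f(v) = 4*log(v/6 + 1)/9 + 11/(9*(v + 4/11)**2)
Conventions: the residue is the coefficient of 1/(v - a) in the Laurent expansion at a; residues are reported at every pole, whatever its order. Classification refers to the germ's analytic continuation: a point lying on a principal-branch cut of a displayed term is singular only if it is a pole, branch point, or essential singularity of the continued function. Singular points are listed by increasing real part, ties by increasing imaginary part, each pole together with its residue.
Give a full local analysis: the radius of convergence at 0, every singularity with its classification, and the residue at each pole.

Denominator factor (v + 4/11)^2: pole of order 2 at -4/11, modulus 4/11.
Branch term (4/9)*log(1 - v/(-6)): its argument vanishes at v = -6, a logarithmic branch point, modulus 6.
The radius of convergence is the smallest modulus among the singular points: 4/11.
The branch term is analytic at -4/11 and contributes nothing to the residue; only the rational part matters.
At the order-2 pole -4/11 set g(v) = (v - (-4/11))^2*(rational part) = 11/9.
Order-2 pole: residue = g'(a); g'(-4/11) = 0, so the residue is 0.
List the singular points by increasing real part (a conjugate pair: the negative imaginary part first).

Radius of convergence at 0: 4/11.
At -6: a logarithmic branch point.
At -4/11: a pole of order 2; residue 0.
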